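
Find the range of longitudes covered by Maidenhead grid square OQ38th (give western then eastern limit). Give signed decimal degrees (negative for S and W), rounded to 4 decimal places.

Field O=14, Q=16: +14·20° lon, +16·10° lat → SW at lon 100°, lat 70°.
Square 3, 8: +3·2° lon, +8·1° lat → SW at lon 106°, lat 78°.
Subsquare t=19, h=7: +19·0.0833333° lon, +7·0.0416667° lat → SW at lon 107.583°, lat 78.2917°.
Cell spans 0.0833333° lon × 0.0416667° lat.
west 107.5833, east 107.6667.

107.5833, 107.6667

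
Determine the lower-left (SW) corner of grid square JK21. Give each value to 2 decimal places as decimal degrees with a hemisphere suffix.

Field J=9, K=10: +9·20° lon, +10·10° lat → SW at lon 0°, lat 10°.
Square 2, 1: +2·2° lon, +1·1° lat → SW at lon 4°, lat 11°.
latitude 11.00° N, longitude 4.00° E.

11.00° N, 4.00° E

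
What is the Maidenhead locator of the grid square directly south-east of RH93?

Longitude square 9; +1 → 10, wraps to 0, carry into field.
Longitude field R = 17; +1 → 18, wraps to 0 = A, wrapping around the antimeridian.
Latitude square 3; −1 → 2.

AH02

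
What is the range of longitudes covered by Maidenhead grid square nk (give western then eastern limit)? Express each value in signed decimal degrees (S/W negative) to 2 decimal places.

Field N=13, K=10: +13·20° lon, +10·10° lat → SW at lon 80°, lat 10°.
Cell spans 20° lon × 10° lat.
west 80.00, east 100.00.

80.00, 100.00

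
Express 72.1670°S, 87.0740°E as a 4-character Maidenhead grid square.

Offset from 180°W / 90°S: lon 267.07°, lat 17.83°.
Field (20°×10°, letters A–R): lon ⌊267.07/20⌋ = 13 → N; lat ⌊17.83/10⌋ = 1 → B.
Square (2°×1°, digits 0–9): lon ⌊7.07/2⌋ = 3; lat ⌊7.83/1⌋ = 7.

NB37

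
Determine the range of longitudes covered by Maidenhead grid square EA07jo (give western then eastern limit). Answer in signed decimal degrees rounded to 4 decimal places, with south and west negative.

-99.2500, -99.1667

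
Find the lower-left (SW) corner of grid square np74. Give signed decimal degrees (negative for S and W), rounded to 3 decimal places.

64.000, 94.000

Field N=13, P=15: +13·20° lon, +15·10° lat → SW at lon 80°, lat 60°.
Square 7, 4: +7·2° lon, +4·1° lat → SW at lon 94°, lat 64°.
latitude 64.000, longitude 94.000.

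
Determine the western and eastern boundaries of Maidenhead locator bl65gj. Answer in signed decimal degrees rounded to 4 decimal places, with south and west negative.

-147.5000, -147.4167

Field B=1, L=11: +1·20° lon, +11·10° lat → SW at lon -160°, lat 20°.
Square 6, 5: +6·2° lon, +5·1° lat → SW at lon -148°, lat 25°.
Subsquare g=6, j=9: +6·0.0833333° lon, +9·0.0416667° lat → SW at lon -147.5°, lat 25.375°.
Cell spans 0.0833333° lon × 0.0416667° lat.
west -147.5000, east -147.4167.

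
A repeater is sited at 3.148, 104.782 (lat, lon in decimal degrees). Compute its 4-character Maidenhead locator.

Add 180° to longitude and 90° to latitude: 284.78, 93.15.
Field: 284.78/20 → 14 → O, 93.15/10 → 9 → J; chars OJ.
Square: 4.78/2 → 2, 3.15/1 → 3; chars 23.

OJ23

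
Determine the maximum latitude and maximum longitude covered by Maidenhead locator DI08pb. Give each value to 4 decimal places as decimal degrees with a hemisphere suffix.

Field D=3, I=8: +3·20° lon, +8·10° lat → SW at lon -120°, lat -10°.
Square 0, 8: +0·2° lon, +8·1° lat → SW at lon -120°, lat -2°.
Subsquare p=15, b=1: +15·0.0833333° lon, +1·0.0416667° lat → SW at lon -118.75°, lat -1.95833°.
Cell spans 0.0833333° lon × 0.0416667° lat. NE corner is SW corner plus one full cell.
latitude 1.9167° S, longitude 118.6667° W.

1.9167° S, 118.6667° W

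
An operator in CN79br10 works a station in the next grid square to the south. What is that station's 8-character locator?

Latitude extended square 0; −1 → -1, wraps to 9, carry into subsquare.
Latitude subsquare r = 17; −1 → 16 = q.
The longitude characters are unchanged.

CN79bq19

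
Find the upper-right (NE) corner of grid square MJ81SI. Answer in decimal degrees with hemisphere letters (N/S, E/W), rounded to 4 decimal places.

Field M=12, J=9: +12·20° lon, +9·10° lat → SW at lon 60°, lat 0°.
Square 8, 1: +8·2° lon, +1·1° lat → SW at lon 76°, lat 1°.
Subsquare s=18, i=8: +18·0.0833333° lon, +8·0.0416667° lat → SW at lon 77.5°, lat 1.33333°.
Cell spans 0.0833333° lon × 0.0416667° lat. NE corner is SW corner plus one full cell.
latitude 1.3750° N, longitude 77.5833° E.

1.3750° N, 77.5833° E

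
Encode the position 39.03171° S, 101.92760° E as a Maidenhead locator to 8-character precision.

OF00xx12

Shift to the Maidenhead origin (180°W, 90°S): lon 281.92760, lat 50.96829.
Field: lon ⌊281.92760/20⌋ = 14 → O; lat ⌊50.96829/10⌋ = 5 → F.
Square: lon ⌊1.92760/2⌋ = 0; lat ⌊0.96829/1⌋ = 0.
Subsquare: lon ⌊1.92760/0.0833333⌋ = 23 → x; lat ⌊0.96829/0.0416667⌋ = 23 → x.
Extended square: lon ⌊0.01093/0.00833333⌋ = 1; lat ⌊0.00996/0.00416667⌋ = 2.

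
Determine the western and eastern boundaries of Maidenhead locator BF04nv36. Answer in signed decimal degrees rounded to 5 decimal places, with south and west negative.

-158.89167, -158.88333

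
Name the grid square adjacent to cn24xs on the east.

Longitude subsquare x = 23; +1 → 24, wraps to 0 = a, carry into square.
Longitude square 2; +1 → 3.
The latitude characters are unchanged.

CN34as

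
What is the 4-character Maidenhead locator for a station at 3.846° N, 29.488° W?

Offset from 180°W / 90°S: lon 150.51°, lat 93.85°.
Field: lon ⌊150.51/20⌋ = 7 → H; lat ⌊93.85/10⌋ = 9 → J.
Square: lon ⌊10.51/2⌋ = 5; lat ⌊3.85/1⌋ = 3.

HJ53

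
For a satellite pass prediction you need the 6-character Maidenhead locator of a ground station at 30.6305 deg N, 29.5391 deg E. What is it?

KM40sp

Add 180° to longitude and 90° to latitude: 209.5391, 120.6305.
Field: 209.5391/20 → 10 → K, 120.6305/10 → 12 → M; chars KM.
Square: 9.5391/2 → 4, 0.6305/1 → 0; chars 40.
Subsquare: 1.5391/0.0833333 → 18 → s, 0.6305/0.0416667 → 15 → p; chars sp.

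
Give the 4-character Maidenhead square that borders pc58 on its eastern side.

PC68

Longitude square 5; +1 → 6.
The latitude characters are unchanged.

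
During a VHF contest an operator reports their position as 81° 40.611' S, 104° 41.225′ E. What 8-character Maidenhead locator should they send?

OA28ih27

Shift to the Maidenhead origin (180°W, 90°S): lon 284.68708, lat 8.32315.
Field: lon ⌊284.68708/20⌋ = 14 → O; lat ⌊8.32315/10⌋ = 0 → A.
Square: lon ⌊4.68708/2⌋ = 2; lat ⌊8.32315/1⌋ = 8.
Subsquare: lon ⌊0.68708/0.0833333⌋ = 8 → i; lat ⌊0.32315/0.0416667⌋ = 7 → h.
Extended square: lon ⌊0.02042/0.00833333⌋ = 2; lat ⌊0.03148/0.00416667⌋ = 7.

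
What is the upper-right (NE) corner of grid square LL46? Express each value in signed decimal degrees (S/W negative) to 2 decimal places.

27.00, 50.00

Field L=11, L=11: +11·20° lon, +11·10° lat → SW at lon 40°, lat 20°.
Square 4, 6: +4·2° lon, +6·1° lat → SW at lon 48°, lat 26°.
Cell spans 2° lon × 1° lat. NE corner is SW corner plus one full cell.
latitude 27.00, longitude 50.00.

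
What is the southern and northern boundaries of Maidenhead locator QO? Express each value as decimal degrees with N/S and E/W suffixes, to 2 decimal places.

Field Q=16, O=14: +16·20° lon, +14·10° lat → SW at lon 140°, lat 50°.
Cell spans 20° lon × 10° lat.
south 50.00° N, north 60.00° N.

50.00° N, 60.00° N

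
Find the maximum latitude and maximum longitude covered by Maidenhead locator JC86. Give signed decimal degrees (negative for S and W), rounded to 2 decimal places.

-63.00, 18.00

Field J=9, C=2: +9·20° lon, +2·10° lat → SW at lon 0°, lat -70°.
Square 8, 6: +8·2° lon, +6·1° lat → SW at lon 16°, lat -64°.
Cell spans 2° lon × 1° lat. NE corner is SW corner plus one full cell.
latitude -63.00, longitude 18.00.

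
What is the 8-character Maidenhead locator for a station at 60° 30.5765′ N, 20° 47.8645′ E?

Offset from 180°W / 90°S: lon 200.79774°, lat 150.50961°.
Field: 200.79774/20 → 10 → K, 150.50961/10 → 15 → P; chars KP.
Square: 0.79774/2 → 0, 0.50961/1 → 0; chars 00.
Subsquare: 0.79774/0.0833333 → 9 → j, 0.50961/0.0416667 → 12 → m; chars jm.
Extended square: 0.04774/0.00833333 → 5, 0.00961/0.00416667 → 2; chars 52.

KP00jm52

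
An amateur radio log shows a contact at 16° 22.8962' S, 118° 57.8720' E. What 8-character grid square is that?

OH93lo58

Add 180° to longitude and 90° to latitude: 298.96453, 73.61840.
Field: 298.96453/20 → 14 → O, 73.61840/10 → 7 → H; chars OH.
Square: 18.96453/2 → 9, 3.61840/1 → 3; chars 93.
Subsquare: 0.96453/0.0833333 → 11 → l, 0.61840/0.0416667 → 14 → o; chars lo.
Extended square: 0.04787/0.00833333 → 5, 0.03506/0.00416667 → 8; chars 58.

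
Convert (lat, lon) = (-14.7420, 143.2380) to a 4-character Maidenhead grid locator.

Offset from 180°W / 90°S: lon 323.24°, lat 75.26°.
Field: 323.24/20 → 16 → Q, 75.26/10 → 7 → H; chars QH.
Square: 3.24/2 → 1, 5.26/1 → 5; chars 15.

QH15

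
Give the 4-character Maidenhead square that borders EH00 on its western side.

DH90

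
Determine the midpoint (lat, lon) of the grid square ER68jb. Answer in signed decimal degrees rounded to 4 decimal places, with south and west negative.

88.0625, -87.2083

Field E=4, R=17: +4·20° lon, +17·10° lat → SW at lon -100°, lat 80°.
Square 6, 8: +6·2° lon, +8·1° lat → SW at lon -88°, lat 88°.
Subsquare j=9, b=1: +9·0.0833333° lon, +1·0.0416667° lat → SW at lon -87.25°, lat 88.0417°.
Cell spans 0.0833333° lon × 0.0416667° lat. Centre is SW corner plus half of each.
latitude 88.0625, longitude -87.2083.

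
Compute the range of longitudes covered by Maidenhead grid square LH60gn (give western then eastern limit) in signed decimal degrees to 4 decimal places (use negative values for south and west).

52.5000, 52.5833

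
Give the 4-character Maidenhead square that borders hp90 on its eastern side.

IP00

Longitude square 9; +1 → 10, wraps to 0, carry into field.
Longitude field H = 7; +1 → 8 = I.
The latitude characters are unchanged.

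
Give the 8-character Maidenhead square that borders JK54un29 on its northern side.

JK54uo20

Latitude extended square 9; +1 → 10, wraps to 0, carry into subsquare.
Latitude subsquare n = 13; +1 → 14 = o.
The longitude characters are unchanged.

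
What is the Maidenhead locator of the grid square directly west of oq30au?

OQ20xu

Longitude subsquare a = 0; −1 → -1, wraps to 23 = x, carry into square.
Longitude square 3; −1 → 2.
The latitude characters are unchanged.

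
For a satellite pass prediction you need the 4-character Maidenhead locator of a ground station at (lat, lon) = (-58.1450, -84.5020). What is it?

ED71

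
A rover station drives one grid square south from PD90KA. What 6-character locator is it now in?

PC99kx

Latitude subsquare a = 0; −1 → -1, wraps to 23 = x, carry into square.
Latitude square 0; −1 → -1, wraps to 9, carry into field.
Latitude field D = 3; −1 → 2 = C.
The longitude characters are unchanged.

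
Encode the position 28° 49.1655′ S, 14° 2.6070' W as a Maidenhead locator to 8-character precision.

IG21xe43

Offset from 180°W / 90°S: lon 165.95655°, lat 61.18058°.
Field: 165.95655/20 → 8 → I, 61.18058/10 → 6 → G; chars IG.
Square: 5.95655/2 → 2, 1.18058/1 → 1; chars 21.
Subsquare: 1.95655/0.0833333 → 23 → x, 0.18058/0.0416667 → 4 → e; chars xe.
Extended square: 0.03988/0.00833333 → 4, 0.01391/0.00416667 → 3; chars 43.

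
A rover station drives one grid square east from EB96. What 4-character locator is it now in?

Longitude square 9; +1 → 10, wraps to 0, carry into field.
Longitude field E = 4; +1 → 5 = F.
The latitude characters are unchanged.

FB06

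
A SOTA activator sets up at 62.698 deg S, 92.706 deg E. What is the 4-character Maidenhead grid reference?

Offset from 180°W / 90°S: lon 272.71°, lat 27.30°.
Field: lon ⌊272.71/20⌋ = 13 → N; lat ⌊27.30/10⌋ = 2 → C.
Square: lon ⌊12.71/2⌋ = 6; lat ⌊7.30/1⌋ = 7.

NC67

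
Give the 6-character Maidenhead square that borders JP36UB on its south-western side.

JP36ta

Longitude subsquare u = 20; −1 → 19 = t.
Latitude subsquare b = 1; −1 → 0 = a.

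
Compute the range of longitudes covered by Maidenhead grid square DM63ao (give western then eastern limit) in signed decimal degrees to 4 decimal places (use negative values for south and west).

-108.0000, -107.9167

Field D=3, M=12: +3·20° lon, +12·10° lat → SW at lon -120°, lat 30°.
Square 6, 3: +6·2° lon, +3·1° lat → SW at lon -108°, lat 33°.
Subsquare a=0, o=14: +0·0.0833333° lon, +14·0.0416667° lat → SW at lon -108°, lat 33.5833°.
Cell spans 0.0833333° lon × 0.0416667° lat.
west -108.0000, east -107.9167.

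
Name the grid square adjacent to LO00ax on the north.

LO01aa

Latitude subsquare x = 23; +1 → 24, wraps to 0 = a, carry into square.
Latitude square 0; +1 → 1.
The longitude characters are unchanged.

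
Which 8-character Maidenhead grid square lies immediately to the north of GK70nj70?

Latitude extended square 0; +1 → 1.
The longitude characters are unchanged.

GK70nj71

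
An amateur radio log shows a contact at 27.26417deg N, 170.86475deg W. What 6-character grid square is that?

Offset from 180°W / 90°S: lon 9.1353°, lat 117.2642°.
Field: lon ⌊9.1353/20⌋ = 0 → A; lat ⌊117.2642/10⌋ = 11 → L.
Square: lon ⌊9.1353/2⌋ = 4; lat ⌊7.2642/1⌋ = 7.
Subsquare: lon ⌊1.1353/0.0833333⌋ = 13 → n; lat ⌊0.2642/0.0416667⌋ = 6 → g.

AL47ng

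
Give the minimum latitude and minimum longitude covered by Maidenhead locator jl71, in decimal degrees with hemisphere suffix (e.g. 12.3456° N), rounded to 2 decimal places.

Field J=9, L=11: +9·20° lon, +11·10° lat → SW at lon 0°, lat 20°.
Square 7, 1: +7·2° lon, +1·1° lat → SW at lon 14°, lat 21°.
latitude 21.00° N, longitude 14.00° E.

21.00° N, 14.00° E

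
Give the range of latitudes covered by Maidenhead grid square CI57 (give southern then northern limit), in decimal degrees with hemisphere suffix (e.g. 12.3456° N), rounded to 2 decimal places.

3.00° S, 2.00° S

Field C=2, I=8: +2·20° lon, +8·10° lat → SW at lon -140°, lat -10°.
Square 5, 7: +5·2° lon, +7·1° lat → SW at lon -130°, lat -3°.
Cell spans 2° lon × 1° lat.
south 3.00° S, north 2.00° S.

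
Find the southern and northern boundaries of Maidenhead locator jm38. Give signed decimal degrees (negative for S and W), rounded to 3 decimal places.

Field J=9, M=12: +9·20° lon, +12·10° lat → SW at lon 0°, lat 30°.
Square 3, 8: +3·2° lon, +8·1° lat → SW at lon 6°, lat 38°.
Cell spans 2° lon × 1° lat.
south 38.000, north 39.000.

38.000, 39.000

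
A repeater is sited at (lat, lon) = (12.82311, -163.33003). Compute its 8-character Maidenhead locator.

Offset from 180°W / 90°S: lon 16.66997°, lat 102.82311°.
Field: 16.66997/20 → 0 → A, 102.82311/10 → 10 → K; chars AK.
Square: 16.66997/2 → 8, 2.82311/1 → 2; chars 82.
Subsquare: 0.66997/0.0833333 → 8 → i, 0.82311/0.0416667 → 19 → t; chars it.
Extended square: 0.00330/0.00833333 → 0, 0.03144/0.00416667 → 7; chars 07.

AK82it07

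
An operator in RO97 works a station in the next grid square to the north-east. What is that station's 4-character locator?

Longitude square 9; +1 → 10, wraps to 0, carry into field.
Longitude field R = 17; +1 → 18, wraps to 0 = A, wrapping around the antimeridian.
Latitude square 7; +1 → 8.

AO08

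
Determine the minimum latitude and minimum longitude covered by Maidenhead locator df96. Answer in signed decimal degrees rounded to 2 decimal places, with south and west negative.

-34.00, -102.00

Field D=3, F=5: +3·20° lon, +5·10° lat → SW at lon -120°, lat -40°.
Square 9, 6: +9·2° lon, +6·1° lat → SW at lon -102°, lat -34°.
latitude -34.00, longitude -102.00.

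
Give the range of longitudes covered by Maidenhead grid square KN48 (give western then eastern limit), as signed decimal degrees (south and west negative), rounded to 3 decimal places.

28.000, 30.000

Field K=10, N=13: +10·20° lon, +13·10° lat → SW at lon 20°, lat 40°.
Square 4, 8: +4·2° lon, +8·1° lat → SW at lon 28°, lat 48°.
Cell spans 2° lon × 1° lat.
west 28.000, east 30.000.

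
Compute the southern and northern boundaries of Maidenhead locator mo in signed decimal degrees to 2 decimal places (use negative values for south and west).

Field M=12, O=14: +12·20° lon, +14·10° lat → SW at lon 60°, lat 50°.
Cell spans 20° lon × 10° lat.
south 50.00, north 60.00.

50.00, 60.00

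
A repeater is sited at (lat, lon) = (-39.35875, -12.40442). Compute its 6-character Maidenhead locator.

Add 180° to longitude and 90° to latitude: 167.5956, 50.6412.
Field: 167.5956/20 → 8 → I, 50.6412/10 → 5 → F; chars IF.
Square: 7.5956/2 → 3, 0.6412/1 → 0; chars 30.
Subsquare: 1.5956/0.0833333 → 19 → t, 0.6412/0.0416667 → 15 → p; chars tp.

IF30tp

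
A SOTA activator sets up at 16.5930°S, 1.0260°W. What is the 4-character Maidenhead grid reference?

Add 180° to longitude and 90° to latitude: 178.97, 73.41.
Field (20°×10°, letters A–R): 178.97/20 → 8 → I, 73.41/10 → 7 → H; chars IH.
Square (2°×1°, digits 0–9): 18.97/2 → 9, 3.41/1 → 3; chars 93.

IH93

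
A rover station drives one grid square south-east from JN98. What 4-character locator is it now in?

Longitude square 9; +1 → 10, wraps to 0, carry into field.
Longitude field J = 9; +1 → 10 = K.
Latitude square 8; −1 → 7.

KN07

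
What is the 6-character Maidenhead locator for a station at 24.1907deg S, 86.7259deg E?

NG35it

Shift to the Maidenhead origin (180°W, 90°S): lon 266.7259, lat 65.8093.
Field (20°×10°, letters A–R): lon ⌊266.7259/20⌋ = 13 → N; lat ⌊65.8093/10⌋ = 6 → G.
Square (2°×1°, digits 0–9): lon ⌊6.7259/2⌋ = 3; lat ⌊5.8093/1⌋ = 5.
Subsquare (5′×2.5′, letters a–x): lon ⌊0.7259/0.0833333⌋ = 8 → i; lat ⌊0.8093/0.0416667⌋ = 19 → t.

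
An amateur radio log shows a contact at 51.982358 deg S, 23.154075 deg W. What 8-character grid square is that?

HD88ka14

Offset from 180°W / 90°S: lon 156.84592°, lat 38.01764°.
Field: 156.84592/20 → 7 → H, 38.01764/10 → 3 → D; chars HD.
Square: 16.84592/2 → 8, 8.01764/1 → 8; chars 88.
Subsquare: 0.84592/0.0833333 → 10 → k, 0.01764/0.0416667 → 0 → a; chars ka.
Extended square: 0.01259/0.00833333 → 1, 0.01764/0.00416667 → 4; chars 14.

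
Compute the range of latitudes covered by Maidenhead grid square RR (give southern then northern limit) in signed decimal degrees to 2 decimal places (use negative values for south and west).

Field R=17, R=17: +17·20° lon, +17·10° lat → SW at lon 160°, lat 80°.
Cell spans 20° lon × 10° lat.
south 80.00, north 90.00.

80.00, 90.00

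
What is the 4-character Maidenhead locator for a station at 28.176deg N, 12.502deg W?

IL38

Offset from 180°W / 90°S: lon 167.50°, lat 118.18°.
Field: 167.50/20 → 8 → I, 118.18/10 → 11 → L; chars IL.
Square: 7.50/2 → 3, 8.18/1 → 8; chars 38.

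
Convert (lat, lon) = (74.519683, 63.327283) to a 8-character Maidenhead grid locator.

MQ14pm94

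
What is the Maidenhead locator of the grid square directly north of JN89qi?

JN89qj

Latitude subsquare i = 8; +1 → 9 = j.
The longitude characters are unchanged.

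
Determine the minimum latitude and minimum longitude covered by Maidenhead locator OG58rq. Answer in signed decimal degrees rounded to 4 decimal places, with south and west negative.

Field O=14, G=6: +14·20° lon, +6·10° lat → SW at lon 100°, lat -30°.
Square 5, 8: +5·2° lon, +8·1° lat → SW at lon 110°, lat -22°.
Subsquare r=17, q=16: +17·0.0833333° lon, +16·0.0416667° lat → SW at lon 111.417°, lat -21.3333°.
latitude -21.3333, longitude 111.4167.

-21.3333, 111.4167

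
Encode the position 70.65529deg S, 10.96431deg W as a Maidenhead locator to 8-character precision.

IB49mi42

Offset from 180°W / 90°S: lon 169.03569°, lat 19.34471°.
Field: 169.03569/20 → 8 → I, 19.34471/10 → 1 → B; chars IB.
Square: 9.03569/2 → 4, 9.34471/1 → 9; chars 49.
Subsquare: 1.03569/0.0833333 → 12 → m, 0.34471/0.0416667 → 8 → i; chars mi.
Extended square: 0.03569/0.00833333 → 4, 0.01138/0.00416667 → 2; chars 42.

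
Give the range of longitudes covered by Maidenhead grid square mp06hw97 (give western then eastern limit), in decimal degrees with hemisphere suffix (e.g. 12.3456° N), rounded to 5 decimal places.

60.65833° E, 60.66667° E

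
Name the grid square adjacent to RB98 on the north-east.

AB09

Longitude square 9; +1 → 10, wraps to 0, carry into field.
Longitude field R = 17; +1 → 18, wraps to 0 = A, wrapping around the antimeridian.
Latitude square 8; +1 → 9.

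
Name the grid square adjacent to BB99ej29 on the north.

Latitude extended square 9; +1 → 10, wraps to 0, carry into subsquare.
Latitude subsquare j = 9; +1 → 10 = k.
The longitude characters are unchanged.

BB99ek20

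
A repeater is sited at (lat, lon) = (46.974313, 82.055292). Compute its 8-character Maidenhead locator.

Add 180° to longitude and 90° to latitude: 262.05529, 136.97431.
Field (20°×10°, letters A–R): lon ⌊262.05529/20⌋ = 13 → N; lat ⌊136.97431/10⌋ = 13 → N.
Square (2°×1°, digits 0–9): lon ⌊2.05529/2⌋ = 1; lat ⌊6.97431/1⌋ = 6.
Subsquare (5′×2.5′, letters a–x): lon ⌊0.05529/0.0833333⌋ = 0 → a; lat ⌊0.97431/0.0416667⌋ = 23 → x.
Extended square (30″×15″, digits 0–9): lon ⌊0.05529/0.00833333⌋ = 6; lat ⌊0.01598/0.00416667⌋ = 3.

NN16ax63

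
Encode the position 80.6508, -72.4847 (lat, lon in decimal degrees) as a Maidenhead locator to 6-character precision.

FR30sp

Shift to the Maidenhead origin (180°W, 90°S): lon 107.5153, lat 170.6508.
Field: 107.5153/20 → 5 → F, 170.6508/10 → 17 → R; chars FR.
Square: 7.5153/2 → 3, 0.6508/1 → 0; chars 30.
Subsquare: 1.5153/0.0833333 → 18 → s, 0.6508/0.0416667 → 15 → p; chars sp.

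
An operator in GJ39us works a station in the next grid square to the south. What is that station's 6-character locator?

Latitude subsquare s = 18; −1 → 17 = r.
The longitude characters are unchanged.

GJ39ur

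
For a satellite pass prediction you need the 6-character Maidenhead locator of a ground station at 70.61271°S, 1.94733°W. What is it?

Offset from 180°W / 90°S: lon 178.0527°, lat 19.3873°.
Field (20°×10°, letters A–R): lon ⌊178.0527/20⌋ = 8 → I; lat ⌊19.3873/10⌋ = 1 → B.
Square (2°×1°, digits 0–9): lon ⌊18.0527/2⌋ = 9; lat ⌊9.3873/1⌋ = 9.
Subsquare (5′×2.5′, letters a–x): lon ⌊0.0527/0.0833333⌋ = 0 → a; lat ⌊0.3873/0.0416667⌋ = 9 → j.

IB99aj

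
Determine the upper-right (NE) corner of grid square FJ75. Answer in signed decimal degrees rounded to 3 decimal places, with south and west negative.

Field F=5, J=9: +5·20° lon, +9·10° lat → SW at lon -80°, lat 0°.
Square 7, 5: +7·2° lon, +5·1° lat → SW at lon -66°, lat 5°.
Cell spans 2° lon × 1° lat. NE corner is SW corner plus one full cell.
latitude 6.000, longitude -64.000.

6.000, -64.000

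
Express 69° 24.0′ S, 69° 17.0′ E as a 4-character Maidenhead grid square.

MC40

Offset from 180°W / 90°S: lon 249.28°, lat 20.60°.
Field: lon ⌊249.28/20⌋ = 12 → M; lat ⌊20.60/10⌋ = 2 → C.
Square: lon ⌊9.28/2⌋ = 4; lat ⌊0.60/1⌋ = 0.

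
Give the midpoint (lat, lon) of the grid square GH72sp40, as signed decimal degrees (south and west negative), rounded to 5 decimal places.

-17.37292, -44.46250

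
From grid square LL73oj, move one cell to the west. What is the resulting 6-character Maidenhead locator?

Longitude subsquare o = 14; −1 → 13 = n.
The latitude characters are unchanged.

LL73nj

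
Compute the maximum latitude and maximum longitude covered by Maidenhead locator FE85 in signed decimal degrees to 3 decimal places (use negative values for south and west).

Field F=5, E=4: +5·20° lon, +4·10° lat → SW at lon -80°, lat -50°.
Square 8, 5: +8·2° lon, +5·1° lat → SW at lon -64°, lat -45°.
Cell spans 2° lon × 1° lat. NE corner is SW corner plus one full cell.
latitude -44.000, longitude -62.000.

-44.000, -62.000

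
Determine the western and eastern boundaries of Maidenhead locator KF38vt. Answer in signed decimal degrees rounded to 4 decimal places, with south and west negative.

27.7500, 27.8333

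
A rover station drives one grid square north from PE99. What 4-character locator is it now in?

PF90

Latitude square 9; +1 → 10, wraps to 0, carry into field.
Latitude field E = 4; +1 → 5 = F.
The longitude characters are unchanged.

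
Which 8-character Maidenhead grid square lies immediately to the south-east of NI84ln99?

Longitude extended square 9; +1 → 10, wraps to 0, carry into subsquare.
Longitude subsquare l = 11; +1 → 12 = m.
Latitude extended square 9; −1 → 8.

NI84mn08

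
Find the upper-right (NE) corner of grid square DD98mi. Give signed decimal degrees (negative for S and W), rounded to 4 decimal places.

-51.6250, -100.9167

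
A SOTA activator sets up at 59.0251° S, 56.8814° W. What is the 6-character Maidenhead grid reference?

GD10nx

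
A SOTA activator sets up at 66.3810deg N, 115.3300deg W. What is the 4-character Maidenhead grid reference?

DP26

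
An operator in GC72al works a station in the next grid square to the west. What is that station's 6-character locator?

GC62xl

Longitude subsquare a = 0; −1 → -1, wraps to 23 = x, carry into square.
Longitude square 7; −1 → 6.
The latitude characters are unchanged.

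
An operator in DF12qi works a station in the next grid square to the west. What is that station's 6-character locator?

Longitude subsquare q = 16; −1 → 15 = p.
The latitude characters are unchanged.

DF12pi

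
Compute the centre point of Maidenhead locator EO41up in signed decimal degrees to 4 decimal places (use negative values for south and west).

51.6458, -90.2917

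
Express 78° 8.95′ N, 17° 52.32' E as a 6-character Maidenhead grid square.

Offset from 180°W / 90°S: lon 197.8720°, lat 168.1492°.
Field (20°×10°, letters A–R): lon ⌊197.8720/20⌋ = 9 → J; lat ⌊168.1492/10⌋ = 16 → Q.
Square (2°×1°, digits 0–9): lon ⌊17.8720/2⌋ = 8; lat ⌊8.1492/1⌋ = 8.
Subsquare (5′×2.5′, letters a–x): lon ⌊1.8720/0.0833333⌋ = 22 → w; lat ⌊0.1492/0.0416667⌋ = 3 → d.

JQ88wd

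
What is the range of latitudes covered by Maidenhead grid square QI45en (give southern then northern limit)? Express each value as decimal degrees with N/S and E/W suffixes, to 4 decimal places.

4.4583° S, 4.4167° S

Field Q=16, I=8: +16·20° lon, +8·10° lat → SW at lon 140°, lat -10°.
Square 4, 5: +4·2° lon, +5·1° lat → SW at lon 148°, lat -5°.
Subsquare e=4, n=13: +4·0.0833333° lon, +13·0.0416667° lat → SW at lon 148.333°, lat -4.45833°.
Cell spans 0.0833333° lon × 0.0416667° lat.
south 4.4583° S, north 4.4167° S.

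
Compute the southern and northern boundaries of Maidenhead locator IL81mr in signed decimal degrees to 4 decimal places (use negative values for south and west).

21.7083, 21.7500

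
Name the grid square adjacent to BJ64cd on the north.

BJ64ce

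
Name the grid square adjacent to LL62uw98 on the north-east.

LL62vw09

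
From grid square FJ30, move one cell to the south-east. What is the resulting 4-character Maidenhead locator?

FI49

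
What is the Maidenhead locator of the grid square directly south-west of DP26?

Longitude square 2; −1 → 1.
Latitude square 6; −1 → 5.

DP15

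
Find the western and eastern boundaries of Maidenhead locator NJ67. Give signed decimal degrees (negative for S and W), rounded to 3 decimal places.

92.000, 94.000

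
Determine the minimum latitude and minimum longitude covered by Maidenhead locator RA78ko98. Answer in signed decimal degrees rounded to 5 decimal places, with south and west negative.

-81.38333, 174.90833

Field R=17, A=0: +17·20° lon, +0·10° lat → SW at lon 160°, lat -90°.
Square 7, 8: +7·2° lon, +8·1° lat → SW at lon 174°, lat -82°.
Subsquare k=10, o=14: +10·0.0833333° lon, +14·0.0416667° lat → SW at lon 174.833°, lat -81.4167°.
Extended square 9, 8: +9·0.00833333° lon, +8·0.00416667° lat → SW at lon 174.908°, lat -81.3833°.
latitude -81.38333, longitude 174.90833.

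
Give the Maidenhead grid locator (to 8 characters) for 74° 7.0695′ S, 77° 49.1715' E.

MB85vv81

Shift to the Maidenhead origin (180°W, 90°S): lon 257.81952, lat 15.88218.
Field: 257.81952/20 → 12 → M, 15.88218/10 → 1 → B; chars MB.
Square: 17.81952/2 → 8, 5.88218/1 → 5; chars 85.
Subsquare: 1.81952/0.0833333 → 21 → v, 0.88218/0.0416667 → 21 → v; chars vv.
Extended square: 0.06952/0.00833333 → 8, 0.00718/0.00416667 → 1; chars 81.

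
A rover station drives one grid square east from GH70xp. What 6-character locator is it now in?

GH80ap

Longitude subsquare x = 23; +1 → 24, wraps to 0 = a, carry into square.
Longitude square 7; +1 → 8.
The latitude characters are unchanged.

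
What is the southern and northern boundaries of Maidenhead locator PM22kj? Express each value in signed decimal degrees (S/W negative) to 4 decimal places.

32.3750, 32.4167

Field P=15, M=12: +15·20° lon, +12·10° lat → SW at lon 120°, lat 30°.
Square 2, 2: +2·2° lon, +2·1° lat → SW at lon 124°, lat 32°.
Subsquare k=10, j=9: +10·0.0833333° lon, +9·0.0416667° lat → SW at lon 124.833°, lat 32.375°.
Cell spans 0.0833333° lon × 0.0416667° lat.
south 32.3750, north 32.4167.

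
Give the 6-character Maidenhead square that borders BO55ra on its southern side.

Latitude subsquare a = 0; −1 → -1, wraps to 23 = x, carry into square.
Latitude square 5; −1 → 4.
The longitude characters are unchanged.

BO54rx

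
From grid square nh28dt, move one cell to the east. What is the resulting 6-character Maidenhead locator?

Longitude subsquare d = 3; +1 → 4 = e.
The latitude characters are unchanged.

NH28et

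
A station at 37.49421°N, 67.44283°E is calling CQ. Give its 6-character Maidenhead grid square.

MM37rl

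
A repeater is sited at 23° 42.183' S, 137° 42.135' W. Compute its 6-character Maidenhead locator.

CG16dh

Offset from 180°W / 90°S: lon 42.2978°, lat 66.2969°.
Field: lon ⌊42.2978/20⌋ = 2 → C; lat ⌊66.2969/10⌋ = 6 → G.
Square: lon ⌊2.2978/2⌋ = 1; lat ⌊6.2969/1⌋ = 6.
Subsquare: lon ⌊0.2978/0.0833333⌋ = 3 → d; lat ⌊0.2969/0.0416667⌋ = 7 → h.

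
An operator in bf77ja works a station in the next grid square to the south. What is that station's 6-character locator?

Latitude subsquare a = 0; −1 → -1, wraps to 23 = x, carry into square.
Latitude square 7; −1 → 6.
The longitude characters are unchanged.

BF76jx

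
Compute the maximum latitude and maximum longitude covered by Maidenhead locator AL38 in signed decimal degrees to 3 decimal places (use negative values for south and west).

29.000, -172.000

Field A=0, L=11: +0·20° lon, +11·10° lat → SW at lon -180°, lat 20°.
Square 3, 8: +3·2° lon, +8·1° lat → SW at lon -174°, lat 28°.
Cell spans 2° lon × 1° lat. NE corner is SW corner plus one full cell.
latitude 29.000, longitude -172.000.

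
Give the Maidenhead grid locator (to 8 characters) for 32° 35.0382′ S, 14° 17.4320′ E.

Add 180° to longitude and 90° to latitude: 194.29053, 57.41603.
Field: lon ⌊194.29053/20⌋ = 9 → J; lat ⌊57.41603/10⌋ = 5 → F.
Square: lon ⌊14.29053/2⌋ = 7; lat ⌊7.41603/1⌋ = 7.
Subsquare: lon ⌊0.29053/0.0833333⌋ = 3 → d; lat ⌊0.41603/0.0416667⌋ = 9 → j.
Extended square: lon ⌊0.04053/0.00833333⌋ = 4; lat ⌊0.04103/0.00416667⌋ = 9.

JF77dj49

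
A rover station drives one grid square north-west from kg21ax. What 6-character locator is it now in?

KG12xa

Longitude subsquare a = 0; −1 → -1, wraps to 23 = x, carry into square.
Longitude square 2; −1 → 1.
Latitude subsquare x = 23; +1 → 24, wraps to 0 = a, carry into square.
Latitude square 1; +1 → 2.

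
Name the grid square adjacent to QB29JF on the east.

QB29kf

Longitude subsquare j = 9; +1 → 10 = k.
The latitude characters are unchanged.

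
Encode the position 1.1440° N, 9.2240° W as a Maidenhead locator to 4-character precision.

IJ51

Offset from 180°W / 90°S: lon 170.78°, lat 91.14°.
Field: 170.78/20 → 8 → I, 91.14/10 → 9 → J; chars IJ.
Square: 10.78/2 → 5, 1.14/1 → 1; chars 51.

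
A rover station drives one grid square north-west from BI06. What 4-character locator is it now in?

AI97

Longitude square 0; −1 → -1, wraps to 9, carry into field.
Longitude field B = 1; −1 → 0 = A.
Latitude square 6; +1 → 7.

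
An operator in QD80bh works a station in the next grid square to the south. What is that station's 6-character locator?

QD80bg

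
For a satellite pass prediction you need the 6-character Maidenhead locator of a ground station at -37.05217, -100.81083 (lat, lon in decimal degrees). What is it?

Shift to the Maidenhead origin (180°W, 90°S): lon 79.1892, lat 52.9478.
Field: lon ⌊79.1892/20⌋ = 3 → D; lat ⌊52.9478/10⌋ = 5 → F.
Square: lon ⌊19.1892/2⌋ = 9; lat ⌊2.9478/1⌋ = 2.
Subsquare: lon ⌊1.1892/0.0833333⌋ = 14 → o; lat ⌊0.9478/0.0416667⌋ = 22 → w.

DF92ow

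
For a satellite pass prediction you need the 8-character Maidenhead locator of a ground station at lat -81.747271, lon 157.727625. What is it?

QA88ug70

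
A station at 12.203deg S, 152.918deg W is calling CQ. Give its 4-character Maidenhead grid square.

Add 180° to longitude and 90° to latitude: 27.08, 77.80.
Field: 27.08/20 → 1 → B, 77.80/10 → 7 → H; chars BH.
Square: 7.08/2 → 3, 7.80/1 → 7; chars 37.

BH37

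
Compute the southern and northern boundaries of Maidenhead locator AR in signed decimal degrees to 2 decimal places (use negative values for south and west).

80.00, 90.00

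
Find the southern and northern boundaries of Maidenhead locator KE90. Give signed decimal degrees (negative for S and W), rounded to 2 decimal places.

Field K=10, E=4: +10·20° lon, +4·10° lat → SW at lon 20°, lat -50°.
Square 9, 0: +9·2° lon, +0·1° lat → SW at lon 38°, lat -50°.
Cell spans 2° lon × 1° lat.
south -50.00, north -49.00.

-50.00, -49.00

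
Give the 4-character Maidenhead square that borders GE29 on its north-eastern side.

GF30

Longitude square 2; +1 → 3.
Latitude square 9; +1 → 10, wraps to 0, carry into field.
Latitude field E = 4; +1 → 5 = F.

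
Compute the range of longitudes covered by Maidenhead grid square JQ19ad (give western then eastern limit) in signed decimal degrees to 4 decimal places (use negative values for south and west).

Field J=9, Q=16: +9·20° lon, +16·10° lat → SW at lon 0°, lat 70°.
Square 1, 9: +1·2° lon, +9·1° lat → SW at lon 2°, lat 79°.
Subsquare a=0, d=3: +0·0.0833333° lon, +3·0.0416667° lat → SW at lon 2°, lat 79.125°.
Cell spans 0.0833333° lon × 0.0416667° lat.
west 2.0000, east 2.0833.

2.0000, 2.0833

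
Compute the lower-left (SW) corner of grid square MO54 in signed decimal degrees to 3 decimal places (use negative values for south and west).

54.000, 70.000

Field M=12, O=14: +12·20° lon, +14·10° lat → SW at lon 60°, lat 50°.
Square 5, 4: +5·2° lon, +4·1° lat → SW at lon 70°, lat 54°.
latitude 54.000, longitude 70.000.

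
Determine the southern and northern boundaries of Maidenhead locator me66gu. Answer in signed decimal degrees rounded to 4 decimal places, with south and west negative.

-43.1667, -43.1250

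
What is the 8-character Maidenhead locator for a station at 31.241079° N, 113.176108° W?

DM31jf87

Add 180° to longitude and 90° to latitude: 66.82389, 121.24108.
Field (20°×10°, letters A–R): 66.82389/20 → 3 → D, 121.24108/10 → 12 → M; chars DM.
Square (2°×1°, digits 0–9): 6.82389/2 → 3, 1.24108/1 → 1; chars 31.
Subsquare (5′×2.5′, letters a–x): 0.82389/0.0833333 → 9 → j, 0.24108/0.0416667 → 5 → f; chars jf.
Extended square (30″×15″, digits 0–9): 0.07389/0.00833333 → 8, 0.03275/0.00416667 → 7; chars 87.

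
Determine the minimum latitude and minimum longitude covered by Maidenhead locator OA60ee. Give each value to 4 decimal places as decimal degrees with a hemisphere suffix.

Field O=14, A=0: +14·20° lon, +0·10° lat → SW at lon 100°, lat -90°.
Square 6, 0: +6·2° lon, +0·1° lat → SW at lon 112°, lat -90°.
Subsquare e=4, e=4: +4·0.0833333° lon, +4·0.0416667° lat → SW at lon 112.333°, lat -89.8333°.
latitude 89.8333° S, longitude 112.3333° E.

89.8333° S, 112.3333° E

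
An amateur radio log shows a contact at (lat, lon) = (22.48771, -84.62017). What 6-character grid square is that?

EL72ql

Offset from 180°W / 90°S: lon 95.3798°, lat 112.4877°.
Field (20°×10°, letters A–R): lon ⌊95.3798/20⌋ = 4 → E; lat ⌊112.4877/10⌋ = 11 → L.
Square (2°×1°, digits 0–9): lon ⌊15.3798/2⌋ = 7; lat ⌊2.4877/1⌋ = 2.
Subsquare (5′×2.5′, letters a–x): lon ⌊1.3798/0.0833333⌋ = 16 → q; lat ⌊0.4877/0.0416667⌋ = 11 → l.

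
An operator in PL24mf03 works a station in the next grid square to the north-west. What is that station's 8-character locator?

Longitude extended square 0; −1 → -1, wraps to 9, carry into subsquare.
Longitude subsquare m = 12; −1 → 11 = l.
Latitude extended square 3; +1 → 4.

PL24lf94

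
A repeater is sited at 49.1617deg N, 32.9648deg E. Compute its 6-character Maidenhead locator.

KN69ld

Add 180° to longitude and 90° to latitude: 212.9648, 139.1617.
Field: 212.9648/20 → 10 → K, 139.1617/10 → 13 → N; chars KN.
Square: 12.9648/2 → 6, 9.1617/1 → 9; chars 69.
Subsquare: 0.9648/0.0833333 → 11 → l, 0.1617/0.0416667 → 3 → d; chars ld.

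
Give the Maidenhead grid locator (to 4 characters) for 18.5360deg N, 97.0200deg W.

EK18

Add 180° to longitude and 90° to latitude: 82.98, 108.54.
Field: lon ⌊82.98/20⌋ = 4 → E; lat ⌊108.54/10⌋ = 10 → K.
Square: lon ⌊2.98/2⌋ = 1; lat ⌊8.54/1⌋ = 8.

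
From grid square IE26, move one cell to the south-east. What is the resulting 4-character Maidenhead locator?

Longitude square 2; +1 → 3.
Latitude square 6; −1 → 5.

IE35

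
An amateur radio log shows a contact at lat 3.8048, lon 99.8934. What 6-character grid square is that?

Add 180° to longitude and 90° to latitude: 279.8934, 93.8048.
Field: 279.8934/20 → 13 → N, 93.8048/10 → 9 → J; chars NJ.
Square: 19.8934/2 → 9, 3.8048/1 → 3; chars 93.
Subsquare: 1.8934/0.0833333 → 22 → w, 0.8048/0.0416667 → 19 → t; chars wt.

NJ93wt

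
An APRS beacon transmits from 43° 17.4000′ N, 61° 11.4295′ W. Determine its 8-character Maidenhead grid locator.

FN93jg79

Shift to the Maidenhead origin (180°W, 90°S): lon 118.80951, lat 133.29000.
Field: lon ⌊118.80951/20⌋ = 5 → F; lat ⌊133.29000/10⌋ = 13 → N.
Square: lon ⌊18.80951/2⌋ = 9; lat ⌊3.29000/1⌋ = 3.
Subsquare: lon ⌊0.80951/0.0833333⌋ = 9 → j; lat ⌊0.29000/0.0416667⌋ = 6 → g.
Extended square: lon ⌊0.05951/0.00833333⌋ = 7; lat ⌊0.04000/0.00416667⌋ = 9.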